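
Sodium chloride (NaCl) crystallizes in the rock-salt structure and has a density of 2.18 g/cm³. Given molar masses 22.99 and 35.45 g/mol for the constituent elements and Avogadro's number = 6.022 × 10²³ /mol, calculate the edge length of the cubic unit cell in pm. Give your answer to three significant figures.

M(NaCl) = 58.44 g/mol; Z = 4 formula units per cell.
a³ = Z·M/(N_A·ρ) = 4 × 58.44 / (6.022 × 10²³ × 2.18) = 1.781 × 10^-22 cm³, so a = 5.626 × 10^-8 cm = 563 pm.

563 pm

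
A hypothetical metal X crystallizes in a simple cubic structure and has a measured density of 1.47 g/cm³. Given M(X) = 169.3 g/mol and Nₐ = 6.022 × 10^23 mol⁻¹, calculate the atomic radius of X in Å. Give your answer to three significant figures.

For a simple cubic cell (Z = 1), a³ = Z·M/(N_A·ρ) = 1 × 169.3 / (6.022 × 10²³ × 1.470) = 1.912 × 10^-22 cm³, so a = 5.761 × 10^-8 cm = 5.761 Å.
Atoms touch along the cell edge, so a = 2r, so r = 0.5000 × a = 2.88 Å.

2.88 Å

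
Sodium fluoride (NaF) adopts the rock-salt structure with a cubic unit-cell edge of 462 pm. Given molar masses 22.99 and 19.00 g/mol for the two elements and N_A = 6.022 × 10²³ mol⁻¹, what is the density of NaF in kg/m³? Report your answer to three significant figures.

2830 kg/m³

The rock-salt structure contains Z = 4 formula units per cell; M(NaF) = 22.99 + 19.00 = 41.99 g/mol.
a³ = (4.620 × 10^-8 cm)³ = 9.861 × 10^-23 cm³.
ρ = 4 × 41.99 / (6.022 × 10²³ × 9.861 × 10^-23) = 2.828 g/cm³ = 2830 kg/m³.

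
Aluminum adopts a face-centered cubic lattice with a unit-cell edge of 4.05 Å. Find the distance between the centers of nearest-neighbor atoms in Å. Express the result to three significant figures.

2.86 Å

In an FCC structure, atoms touch along the face diagonal, so √2·a = 4r; the nearest-neighbor distance equals 2r = 0.7071·a.
d = 0.7071 × 4.05 = 2.86 Å.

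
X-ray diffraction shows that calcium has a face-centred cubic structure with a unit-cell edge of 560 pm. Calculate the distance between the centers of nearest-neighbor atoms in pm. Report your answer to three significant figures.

In an FCC structure, atoms touch along the face diagonal, so √2·a = 4r; the nearest-neighbor distance equals 2r = 0.7071·a.
d = 0.7071 × 560 = 396 pm.

396 pm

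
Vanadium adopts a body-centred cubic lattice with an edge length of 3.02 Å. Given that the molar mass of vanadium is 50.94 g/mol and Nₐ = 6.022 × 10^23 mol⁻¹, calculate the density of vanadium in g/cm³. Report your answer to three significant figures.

A BCC unit cell contains Z = 2 atoms.
Cell volume: a³ = (3.02 Å)³ = (3.020 × 10^-8 cm)³ = 2.754 × 10^-23 cm³.
ρ = Z·M/(N_A·a³) = 2 × 50.94 / (6.022 × 10²³ × 2.754 × 10^-23) = 6.142 g/cm³.

6.14 g/cm³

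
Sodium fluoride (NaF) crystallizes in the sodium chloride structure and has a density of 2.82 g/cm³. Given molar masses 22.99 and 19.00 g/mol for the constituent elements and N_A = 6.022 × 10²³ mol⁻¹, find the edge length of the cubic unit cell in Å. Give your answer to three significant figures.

M(NaF) = 41.99 g/mol; Z = 4 formula units per cell.
a³ = Z·M/(N_A·ρ) = 4 × 41.99 / (6.022 × 10²³ × 2.82) = 9.890 × 10^-23 cm³, so a = 4.625 × 10^-8 cm = 4.62 Å.

4.62 Å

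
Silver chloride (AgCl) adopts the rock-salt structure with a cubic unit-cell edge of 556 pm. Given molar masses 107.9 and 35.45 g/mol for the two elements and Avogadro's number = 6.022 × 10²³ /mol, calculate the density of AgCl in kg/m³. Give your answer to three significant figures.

5540 kg/m³

The rock-salt structure contains Z = 4 formula units per cell; M(AgCl) = 107.9 + 35.45 = 143.35 g/mol.
a³ = (5.560 × 10^-8 cm)³ = 1.719 × 10^-22 cm³.
ρ = 4 × 143.35 / (6.022 × 10²³ × 1.719 × 10^-22) = 5.540 g/cm³ = 5540 kg/m³.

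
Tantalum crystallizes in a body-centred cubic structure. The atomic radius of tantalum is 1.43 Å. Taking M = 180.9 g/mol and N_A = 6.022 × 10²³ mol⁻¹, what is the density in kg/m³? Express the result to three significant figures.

16700 kg/m³

In a BCC lattice, atoms touch along the body diagonal, so √3·a = 4r, giving a = 3.302 Å = 3.302 × 10^-8 cm.
With Z = 2, ρ = Z·M/(N_A·a³) = 2 × 180.9 / (6.022 × 10²³ × 3.602 × 10^-23) = 16.68 g/cm³ = 16700 kg/m³.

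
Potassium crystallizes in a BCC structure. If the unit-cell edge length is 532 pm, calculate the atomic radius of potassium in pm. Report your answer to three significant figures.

230 pm

In a BCC lattice, atoms touch along the body diagonal, so √3·a = 4r.
r = √3·a/4 = 1.7321 × 532 / 4 = 230 pm.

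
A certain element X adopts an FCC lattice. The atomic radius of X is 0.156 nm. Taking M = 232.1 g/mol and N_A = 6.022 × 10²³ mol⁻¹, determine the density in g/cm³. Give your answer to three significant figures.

17.9 g/cm³

In an FCC lattice, atoms touch along the face diagonal, so √2·a = 4r, giving a = 0.4412 nm = 4.412 × 10^-8 cm.
With Z = 4, ρ = Z·M/(N_A·a³) = 4 × 232.1 / (6.022 × 10²³ × 8.590 × 10^-23) = 17.95 g/cm³.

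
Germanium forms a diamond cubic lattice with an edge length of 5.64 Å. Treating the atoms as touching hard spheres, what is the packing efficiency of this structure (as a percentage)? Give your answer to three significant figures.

In a diamond cubic lattice nearest neighbors lie along the body diagonal with √3·a = 8r, so r = 0.2165a = 1.221 Å.
Packing fraction = Z·(4/3)πr³ / a³ = 8 × (4/3)π × (1.221)³ / (5.64)³ = 0.3401 = 34.0%.

34.0%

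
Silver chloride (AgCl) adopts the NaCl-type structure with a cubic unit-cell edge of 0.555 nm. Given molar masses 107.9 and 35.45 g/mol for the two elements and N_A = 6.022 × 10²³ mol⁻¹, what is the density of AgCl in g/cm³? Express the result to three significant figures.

The NaCl-type structure contains Z = 4 formula units per cell; M(AgCl) = 107.9 + 35.45 = 143.35 g/mol.
a³ = (5.550 × 10^-8 cm)³ = 1.710 × 10^-22 cm³.
ρ = 4 × 143.35 / (6.022 × 10²³ × 1.710 × 10^-22) = 5.570 g/cm³.

5.57 g/cm³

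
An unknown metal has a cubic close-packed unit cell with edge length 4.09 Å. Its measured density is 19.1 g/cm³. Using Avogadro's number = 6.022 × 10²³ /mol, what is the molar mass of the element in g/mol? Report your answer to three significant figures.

197 g/mol

An FCC cell has Z = 4 atoms; a = 4.090 × 10^-8 cm.
M = ρ·N_A·a³/Z = 19.1 × 6.022 × 10²³ × 6.842 × 10^-23 / 4 = 197 g/mol.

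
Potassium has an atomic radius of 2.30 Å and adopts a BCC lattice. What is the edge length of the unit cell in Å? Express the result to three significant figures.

5.31 Å

In a BCC lattice, atoms touch along the body diagonal, so √3·a = 4r.
a = 4r/√3 = 4 × 2.30 / 1.7321 = 5.31 Å.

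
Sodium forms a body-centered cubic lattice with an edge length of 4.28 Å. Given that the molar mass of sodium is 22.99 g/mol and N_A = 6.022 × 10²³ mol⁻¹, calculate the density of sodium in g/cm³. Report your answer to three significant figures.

A BCC unit cell contains Z = 2 atoms.
Cell volume: a³ = (4.28 Å)³ = (4.280 × 10^-8 cm)³ = 7.840 × 10^-23 cm³.
ρ = Z·M/(N_A·a³) = 2 × 22.99 / (6.022 × 10²³ × 7.840 × 10^-23) = 0.9739 g/cm³.

0.974 g/cm³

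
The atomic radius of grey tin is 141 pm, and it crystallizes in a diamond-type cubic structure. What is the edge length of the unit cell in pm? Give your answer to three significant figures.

651 pm

In a diamond cubic lattice, nearest neighbors lie along the body diagonal with √3·a = 8r.
a = 8r/√3 = 8 × 141 / 1.7321 = 651 pm.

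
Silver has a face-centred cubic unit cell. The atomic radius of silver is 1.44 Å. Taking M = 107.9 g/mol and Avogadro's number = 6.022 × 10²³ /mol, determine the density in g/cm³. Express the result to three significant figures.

In an FCC lattice, atoms touch along the face diagonal, so √2·a = 4r, giving a = 4.073 Å = 4.073 × 10^-8 cm.
With Z = 4, ρ = Z·M/(N_A·a³) = 4 × 107.9 / (6.022 × 10²³ × 6.757 × 10^-23) = 10.61 g/cm³.

10.6 g/cm³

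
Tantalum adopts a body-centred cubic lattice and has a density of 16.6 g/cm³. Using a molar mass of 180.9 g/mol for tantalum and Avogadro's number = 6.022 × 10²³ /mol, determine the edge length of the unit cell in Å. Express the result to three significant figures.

With Z = 2 atoms per BCC cell, a³ = Z·M/(N_A·ρ) = 2 × 180.9 / (6.022 × 10²³ × 16.60 g/cm³) = 3.619 × 10^-23 cm³.
a = (3.619 × 10^-23)^(1/3) = 3.308 × 10^-8 cm = 3.31 Å.

3.31 Å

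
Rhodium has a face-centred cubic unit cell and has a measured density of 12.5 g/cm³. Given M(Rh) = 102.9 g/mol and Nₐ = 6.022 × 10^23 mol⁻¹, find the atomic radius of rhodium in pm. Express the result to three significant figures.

For an FCC cell (Z = 4), a³ = Z·M/(N_A·ρ) = 4 × 102.9 / (6.022 × 10²³ × 12.50) = 5.468 × 10^-23 cm³, so a = 3.796 × 10^-8 cm = 379.6 pm.
Atoms touch along the face diagonal, so √2·a = 4r, so r = 0.3536 × a = 134 pm.

134 pm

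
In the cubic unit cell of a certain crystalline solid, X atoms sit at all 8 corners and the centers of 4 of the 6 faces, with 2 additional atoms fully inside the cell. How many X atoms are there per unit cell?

5

Corner atoms are shared by 8 cells (1/8 each), face atoms by 2 (1/2 each), interior atoms are unshared.
Net atoms = 8 × 1/8 + 4 × 1/2 + 2 = 1 + 2 + 2 = 5.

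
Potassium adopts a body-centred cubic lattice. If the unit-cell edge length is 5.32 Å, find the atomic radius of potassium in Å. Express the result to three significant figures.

2.30 Å

In a BCC lattice, atoms touch along the body diagonal, so √3·a = 4r.
r = √3·a/4 = 1.7321 × 5.32 / 4 = 2.30 Å.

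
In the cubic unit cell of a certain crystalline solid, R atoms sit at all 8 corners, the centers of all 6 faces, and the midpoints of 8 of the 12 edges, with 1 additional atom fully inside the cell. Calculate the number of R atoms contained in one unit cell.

7

Corner atoms are shared by 8 cells (1/8 each), face atoms by 2 (1/2 each), edge atoms by 4 (1/4 each), interior atoms are unshared.
Net atoms = 8 × 1/8 + 6 × 1/2 + 8 × 1/4 + 1 = 1 + 3 + 2 + 1 = 7.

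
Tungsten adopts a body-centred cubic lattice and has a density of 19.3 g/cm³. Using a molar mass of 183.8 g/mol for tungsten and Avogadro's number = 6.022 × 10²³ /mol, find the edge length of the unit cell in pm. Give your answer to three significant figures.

With Z = 2 atoms per BCC cell, a³ = Z·M/(N_A·ρ) = 2 × 183.8 / (6.022 × 10²³ × 19.30 g/cm³) = 3.163 × 10^-23 cm³.
a = (3.163 × 10^-23)^(1/3) = 3.162 × 10^-8 cm = 316 pm.

316 pm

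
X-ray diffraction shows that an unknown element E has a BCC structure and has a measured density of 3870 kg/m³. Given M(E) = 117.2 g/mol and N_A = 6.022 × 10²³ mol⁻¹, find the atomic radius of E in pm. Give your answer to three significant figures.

201 pm

For a BCC cell (Z = 2), a³ = Z·M/(N_A·ρ) = 2 × 117.2 / (6.022 × 10²³ × 3.870) = 1.006 × 10^-22 cm³, so a = 4.651 × 10^-8 cm = 465.1 pm.
Atoms touch along the body diagonal, so √3·a = 4r, so r = 0.4330 × a = 201 pm.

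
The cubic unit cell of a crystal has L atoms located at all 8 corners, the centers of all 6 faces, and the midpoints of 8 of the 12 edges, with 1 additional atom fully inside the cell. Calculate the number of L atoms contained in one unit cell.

Corner atoms are shared by 8 cells (1/8 each), face atoms by 2 (1/2 each), edge atoms by 4 (1/4 each), interior atoms are unshared.
Net atoms = 8 × 1/8 + 6 × 1/2 + 8 × 1/4 + 1 = 1 + 3 + 2 + 1 = 7.

7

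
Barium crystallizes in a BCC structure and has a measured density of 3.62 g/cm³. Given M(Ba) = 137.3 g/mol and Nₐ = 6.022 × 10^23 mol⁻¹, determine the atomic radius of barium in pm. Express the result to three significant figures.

For a BCC cell (Z = 2), a³ = Z·M/(N_A·ρ) = 2 × 137.3 / (6.022 × 10²³ × 3.620) = 1.260 × 10^-22 cm³, so a = 5.013 × 10^-8 cm = 501.3 pm.
Atoms touch along the body diagonal, so √3·a = 4r, so r = 0.4330 × a = 217 pm.

217 pm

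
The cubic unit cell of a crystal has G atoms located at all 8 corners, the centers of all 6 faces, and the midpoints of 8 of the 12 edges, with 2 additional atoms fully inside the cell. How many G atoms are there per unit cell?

8

Corner atoms are shared by 8 cells (1/8 each), face atoms by 2 (1/2 each), edge atoms by 4 (1/4 each), interior atoms are unshared.
Net atoms = 8 × 1/8 + 6 × 1/2 + 8 × 1/4 + 2 = 1 + 3 + 2 + 2 = 8.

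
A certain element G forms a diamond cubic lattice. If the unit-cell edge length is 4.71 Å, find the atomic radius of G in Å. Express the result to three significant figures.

In a diamond cubic lattice, nearest neighbors lie along the body diagonal with √3·a = 8r.
r = √3·a/8 = 1.7321 × 4.71 / 8 = 1.02 Å.

1.02 Å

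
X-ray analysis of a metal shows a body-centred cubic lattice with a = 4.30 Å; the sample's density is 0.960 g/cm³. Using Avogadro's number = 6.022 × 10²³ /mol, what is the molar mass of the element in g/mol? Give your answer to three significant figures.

A BCC cell has Z = 2 atoms; a = 4.300 × 10^-8 cm.
M = ρ·N_A·a³/Z = 0.960 × 6.022 × 10²³ × 7.951 × 10^-23 / 2 = 23.0 g/mol.

23.0 g/mol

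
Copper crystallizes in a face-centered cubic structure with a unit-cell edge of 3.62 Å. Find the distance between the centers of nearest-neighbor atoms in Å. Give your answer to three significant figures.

2.56 Å

In an FCC structure, atoms touch along the face diagonal, so √2·a = 4r; the nearest-neighbor distance equals 2r = 0.7071·a.
d = 0.7071 × 3.62 = 2.56 Å.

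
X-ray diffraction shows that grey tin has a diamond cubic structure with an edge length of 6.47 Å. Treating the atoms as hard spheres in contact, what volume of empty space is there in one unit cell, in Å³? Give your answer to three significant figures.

In a diamond cubic lattice nearest neighbors lie along the body diagonal with √3·a = 8r, so r = 0.2165a = 1.401 Å.
V_cell = a³ = 270.8 Å³; V_atoms = 8 × (4/3)πr³ = 92.11 Å³.
Empty space = 270.8 − 92.11 = 179 Å³.

179 Å³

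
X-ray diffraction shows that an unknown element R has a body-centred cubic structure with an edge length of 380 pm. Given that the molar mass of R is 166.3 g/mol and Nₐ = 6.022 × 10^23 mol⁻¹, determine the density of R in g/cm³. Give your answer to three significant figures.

10.1 g/cm³

A BCC unit cell contains Z = 2 atoms.
Cell volume: a³ = (380 pm)³ = (3.800 × 10^-8 cm)³ = 5.487 × 10^-23 cm³.
ρ = Z·M/(N_A·a³) = 2 × 166.3 / (6.022 × 10²³ × 5.487 × 10^-23) = 10.07 g/cm³.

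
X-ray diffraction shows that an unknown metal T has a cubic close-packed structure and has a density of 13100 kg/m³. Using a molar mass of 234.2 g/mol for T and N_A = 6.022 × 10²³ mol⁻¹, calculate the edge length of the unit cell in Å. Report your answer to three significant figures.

With Z = 4 atoms per FCC cell, a³ = Z·M/(N_A·ρ) = 4 × 234.2 / (6.022 × 10²³ × 13.10 g/cm³) = 1.188 × 10^-22 cm³.
a = (1.188 × 10^-22)^(1/3) = 4.915 × 10^-8 cm = 4.92 Å.

4.92 Å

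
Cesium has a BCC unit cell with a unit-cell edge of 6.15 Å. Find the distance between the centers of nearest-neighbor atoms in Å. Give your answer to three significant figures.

5.33 Å

In a BCC structure, atoms touch along the body diagonal, so √3·a = 4r; the nearest-neighbor distance equals 2r = 0.8660·a.
d = 0.8660 × 6.15 = 5.33 Å.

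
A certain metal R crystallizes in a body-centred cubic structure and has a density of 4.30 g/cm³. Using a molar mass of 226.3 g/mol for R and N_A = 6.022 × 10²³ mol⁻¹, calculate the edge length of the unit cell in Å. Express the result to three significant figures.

With Z = 2 atoms per BCC cell, a³ = Z·M/(N_A·ρ) = 2 × 226.3 / (6.022 × 10²³ × 4.300 g/cm³) = 1.748 × 10^-22 cm³.
a = (1.748 × 10^-22)^(1/3) = 5.591 × 10^-8 cm = 5.59 Å.

5.59 Å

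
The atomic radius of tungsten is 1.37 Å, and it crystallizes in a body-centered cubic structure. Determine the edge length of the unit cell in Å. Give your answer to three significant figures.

In a BCC lattice, atoms touch along the body diagonal, so √3·a = 4r.
a = 4r/√3 = 4 × 1.37 / 1.7321 = 3.16 Å.

3.16 Å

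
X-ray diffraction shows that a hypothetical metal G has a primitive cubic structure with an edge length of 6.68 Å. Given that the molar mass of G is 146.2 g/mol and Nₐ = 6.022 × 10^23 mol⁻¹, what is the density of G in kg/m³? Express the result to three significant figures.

814 kg/m³

A simple cubic unit cell contains Z = 1 atom.
Cell volume: a³ = (6.68 Å)³ = (6.680 × 10^-8 cm)³ = 2.981 × 10^-22 cm³.
ρ = Z·M/(N_A·a³) = 1 × 146.2 / (6.022 × 10²³ × 2.981 × 10^-22) = 0.8145 g/cm³ = 814 kg/m³.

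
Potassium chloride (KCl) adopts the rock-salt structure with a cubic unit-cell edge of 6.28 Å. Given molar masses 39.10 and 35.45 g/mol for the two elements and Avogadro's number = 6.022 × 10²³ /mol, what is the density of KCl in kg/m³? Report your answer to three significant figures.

2000 kg/m³

The rock-salt structure contains Z = 4 formula units per cell; M(KCl) = 39.10 + 35.45 = 74.55 g/mol.
a³ = (6.280 × 10^-8 cm)³ = 2.477 × 10^-22 cm³.
ρ = 4 × 74.55 / (6.022 × 10²³ × 2.477 × 10^-22) = 1.999 g/cm³ = 2000 kg/m³.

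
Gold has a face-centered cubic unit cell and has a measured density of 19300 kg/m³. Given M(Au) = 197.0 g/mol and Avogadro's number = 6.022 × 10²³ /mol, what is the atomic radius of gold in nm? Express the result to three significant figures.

For an FCC cell (Z = 4), a³ = Z·M/(N_A·ρ) = 4 × 197.0 / (6.022 × 10²³ × 19.30) = 6.780 × 10^-23 cm³, so a = 4.078 × 10^-8 cm = 0.4078 nm.
Atoms touch along the face diagonal, so √2·a = 4r, so r = 0.3536 × a = 0.144 nm.

0.144 nm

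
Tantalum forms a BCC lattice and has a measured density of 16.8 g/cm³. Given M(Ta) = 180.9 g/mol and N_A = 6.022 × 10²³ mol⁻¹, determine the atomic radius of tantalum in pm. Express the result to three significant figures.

For a BCC cell (Z = 2), a³ = Z·M/(N_A·ρ) = 2 × 180.9 / (6.022 × 10²³ × 16.80) = 3.576 × 10^-23 cm³, so a = 3.295 × 10^-8 cm = 329.5 pm.
Atoms touch along the body diagonal, so √3·a = 4r, so r = 0.4330 × a = 143 pm.

143 pm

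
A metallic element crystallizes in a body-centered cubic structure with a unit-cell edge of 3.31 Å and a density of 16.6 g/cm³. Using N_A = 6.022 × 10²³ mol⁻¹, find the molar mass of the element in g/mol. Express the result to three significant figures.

A BCC cell has Z = 2 atoms; a = 3.310 × 10^-8 cm.
M = ρ·N_A·a³/Z = 16.6 × 6.022 × 10²³ × 3.626 × 10^-23 / 2 = 181 g/mol.

181 g/mol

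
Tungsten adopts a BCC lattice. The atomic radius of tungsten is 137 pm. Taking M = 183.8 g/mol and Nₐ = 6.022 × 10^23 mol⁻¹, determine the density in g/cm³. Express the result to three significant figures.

19.3 g/cm³

In a BCC lattice, atoms touch along the body diagonal, so √3·a = 4r, giving a = 316.4 pm = 3.164 × 10^-8 cm.
With Z = 2, ρ = Z·M/(N_A·a³) = 2 × 183.8 / (6.022 × 10²³ × 3.167 × 10^-23) = 19.27 g/cm³.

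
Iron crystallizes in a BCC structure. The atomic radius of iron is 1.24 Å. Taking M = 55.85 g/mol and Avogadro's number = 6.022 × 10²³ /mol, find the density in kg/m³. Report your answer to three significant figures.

In a BCC lattice, atoms touch along the body diagonal, so √3·a = 4r, giving a = 2.864 Å = 2.864 × 10^-8 cm.
With Z = 2, ρ = Z·M/(N_A·a³) = 2 × 55.85 / (6.022 × 10²³ × 2.348 × 10^-23) = 7.899 g/cm³ = 7900 kg/m³.

7900 kg/m³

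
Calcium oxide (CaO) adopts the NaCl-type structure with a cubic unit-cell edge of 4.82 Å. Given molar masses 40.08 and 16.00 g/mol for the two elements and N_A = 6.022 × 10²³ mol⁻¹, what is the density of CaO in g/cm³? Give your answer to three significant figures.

The NaCl-type structure contains Z = 4 formula units per cell; M(CaO) = 40.08 + 16.00 = 56.08 g/mol.
a³ = (4.820 × 10^-8 cm)³ = 1.120 × 10^-22 cm³.
ρ = 4 × 56.08 / (6.022 × 10²³ × 1.120 × 10^-22) = 3.326 g/cm³.

3.33 g/cm³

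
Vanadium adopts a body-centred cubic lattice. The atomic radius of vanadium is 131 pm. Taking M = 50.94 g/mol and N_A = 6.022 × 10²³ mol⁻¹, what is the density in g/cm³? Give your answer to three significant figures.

In a BCC lattice, atoms touch along the body diagonal, so √3·a = 4r, giving a = 302.5 pm = 3.025 × 10^-8 cm.
With Z = 2, ρ = Z·M/(N_A·a³) = 2 × 50.94 / (6.022 × 10²³ × 2.769 × 10^-23) = 6.110 g/cm³.

6.11 g/cm³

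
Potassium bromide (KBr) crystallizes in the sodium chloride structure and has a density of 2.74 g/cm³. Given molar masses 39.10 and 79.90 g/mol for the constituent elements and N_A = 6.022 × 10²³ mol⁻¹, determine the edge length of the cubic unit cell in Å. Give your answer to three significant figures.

6.61 Å

M(KBr) = 119.0 g/mol; Z = 4 formula units per cell.
a³ = Z·M/(N_A·ρ) = 4 × 119.0 / (6.022 × 10²³ × 2.74) = 2.885 × 10^-22 cm³, so a = 6.608 × 10^-8 cm = 6.61 Å.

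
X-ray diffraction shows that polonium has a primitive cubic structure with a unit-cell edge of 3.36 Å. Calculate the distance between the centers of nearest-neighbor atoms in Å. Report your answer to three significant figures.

In a simple cubic structure, atoms touch along the cell edge, so a = 2r; the nearest-neighbor distance equals 2r = 1.000·a.
d = 1.000 × 3.36 = 3.36 Å.

3.36 Å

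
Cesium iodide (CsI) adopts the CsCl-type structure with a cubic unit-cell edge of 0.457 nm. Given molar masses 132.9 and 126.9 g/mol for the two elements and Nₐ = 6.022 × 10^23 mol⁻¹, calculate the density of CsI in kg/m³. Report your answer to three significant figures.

The CsCl-type structure contains Z = 1 formula unit per cell; M(CsI) = 132.9 + 126.9 = 259.8 g/mol.
a³ = (4.570 × 10^-8 cm)³ = 9.544 × 10^-23 cm³.
ρ = 1 × 259.8 / (6.022 × 10²³ × 9.544 × 10^-23) = 4.520 g/cm³ = 4520 kg/m³.

4520 kg/m³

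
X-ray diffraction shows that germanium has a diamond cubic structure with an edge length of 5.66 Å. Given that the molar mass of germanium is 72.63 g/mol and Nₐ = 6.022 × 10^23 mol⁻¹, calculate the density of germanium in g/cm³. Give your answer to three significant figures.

A diamond cubic unit cell contains Z = 8 atoms.
Cell volume: a³ = (5.66 Å)³ = (5.660 × 10^-8 cm)³ = 1.813 × 10^-22 cm³.
ρ = Z·M/(N_A·a³) = 8 × 72.63 / (6.022 × 10²³ × 1.813 × 10^-22) = 5.321 g/cm³.

5.32 g/cm³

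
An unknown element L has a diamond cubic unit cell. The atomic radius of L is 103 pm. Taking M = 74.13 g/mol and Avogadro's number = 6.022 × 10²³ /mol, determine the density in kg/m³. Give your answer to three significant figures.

9150 kg/m³

In a diamond cubic lattice, nearest neighbors lie along the body diagonal with √3·a = 8r, giving a = 475.7 pm = 4.757 × 10^-8 cm.
With Z = 8, ρ = Z·M/(N_A·a³) = 8 × 74.13 / (6.022 × 10²³ × 1.077 × 10^-22) = 9.146 g/cm³ = 9150 kg/m³.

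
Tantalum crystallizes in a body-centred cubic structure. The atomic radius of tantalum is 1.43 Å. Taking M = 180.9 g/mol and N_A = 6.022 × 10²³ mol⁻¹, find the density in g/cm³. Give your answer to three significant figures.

In a BCC lattice, atoms touch along the body diagonal, so √3·a = 4r, giving a = 3.302 Å = 3.302 × 10^-8 cm.
With Z = 2, ρ = Z·M/(N_A·a³) = 2 × 180.9 / (6.022 × 10²³ × 3.602 × 10^-23) = 16.68 g/cm³.

16.7 g/cm³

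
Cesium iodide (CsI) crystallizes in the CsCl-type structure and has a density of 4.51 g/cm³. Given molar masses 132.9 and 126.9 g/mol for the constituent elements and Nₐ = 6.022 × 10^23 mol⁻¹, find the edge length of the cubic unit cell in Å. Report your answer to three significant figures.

4.57 Å

M(CsI) = 259.8 g/mol; Z = 1 formula unit per cell.
a³ = Z·M/(N_A·ρ) = 1 × 259.8 / (6.022 × 10²³ × 4.51) = 9.566 × 10^-23 cm³, so a = 4.573 × 10^-8 cm = 4.57 Å.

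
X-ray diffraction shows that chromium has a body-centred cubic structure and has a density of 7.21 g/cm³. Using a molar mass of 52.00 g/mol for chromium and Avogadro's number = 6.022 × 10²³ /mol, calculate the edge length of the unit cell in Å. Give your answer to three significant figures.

With Z = 2 atoms per BCC cell, a³ = Z·M/(N_A·ρ) = 2 × 52.00 / (6.022 × 10²³ × 7.210 g/cm³) = 2.395 × 10^-23 cm³.
a = (2.395 × 10^-23)^(1/3) = 2.883 × 10^-8 cm = 2.88 Å.

2.88 Å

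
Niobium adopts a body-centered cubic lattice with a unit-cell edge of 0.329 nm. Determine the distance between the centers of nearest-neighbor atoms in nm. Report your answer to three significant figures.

0.285 nm

In a BCC structure, atoms touch along the body diagonal, so √3·a = 4r; the nearest-neighbor distance equals 2r = 0.8660·a.
d = 0.8660 × 0.329 = 0.285 nm.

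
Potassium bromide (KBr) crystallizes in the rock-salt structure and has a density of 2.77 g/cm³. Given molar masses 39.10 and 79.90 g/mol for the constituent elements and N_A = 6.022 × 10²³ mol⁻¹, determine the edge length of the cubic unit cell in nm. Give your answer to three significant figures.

M(KBr) = 119.0 g/mol; Z = 4 formula units per cell.
a³ = Z·M/(N_A·ρ) = 4 × 119.0 / (6.022 × 10²³ × 2.77) = 2.854 × 10^-22 cm³, so a = 6.584 × 10^-8 cm = 0.658 nm.

0.658 nm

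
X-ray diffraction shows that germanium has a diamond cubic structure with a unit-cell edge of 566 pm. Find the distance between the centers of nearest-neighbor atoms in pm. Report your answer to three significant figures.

245 pm

In a diamond cubic structure, nearest neighbors lie along the body diagonal with √3·a = 8r; the nearest-neighbor distance equals 2r = 0.4330·a.
d = 0.4330 × 566 = 245 pm.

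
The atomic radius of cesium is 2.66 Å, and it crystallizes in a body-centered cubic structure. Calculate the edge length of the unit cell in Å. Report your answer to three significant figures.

In a BCC lattice, atoms touch along the body diagonal, so √3·a = 4r.
a = 4r/√3 = 4 × 2.66 / 1.7321 = 6.14 Å.

6.14 Å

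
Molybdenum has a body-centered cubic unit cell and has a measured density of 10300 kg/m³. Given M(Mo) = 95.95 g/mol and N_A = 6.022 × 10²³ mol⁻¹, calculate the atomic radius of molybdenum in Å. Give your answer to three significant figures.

For a BCC cell (Z = 2), a³ = Z·M/(N_A·ρ) = 2 × 95.95 / (6.022 × 10²³ × 10.30) = 3.094 × 10^-23 cm³, so a = 3.139 × 10^-8 cm = 3.139 Å.
Atoms touch along the body diagonal, so √3·a = 4r, so r = 0.4330 × a = 1.36 Å.

1.36 Å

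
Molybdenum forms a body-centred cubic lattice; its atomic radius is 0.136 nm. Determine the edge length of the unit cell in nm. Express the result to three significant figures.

0.314 nm

In a BCC lattice, atoms touch along the body diagonal, so √3·a = 4r.
a = 4r/√3 = 4 × 0.136 / 1.7321 = 0.314 nm.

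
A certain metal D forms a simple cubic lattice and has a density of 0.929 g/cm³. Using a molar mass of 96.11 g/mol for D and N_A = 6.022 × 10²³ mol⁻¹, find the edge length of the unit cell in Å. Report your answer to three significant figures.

With Z = 1 atom per simple cubic cell, a³ = Z·M/(N_A·ρ) = 1 × 96.11 / (6.022 × 10²³ × 0.9290 g/cm³) = 1.718 × 10^-22 cm³.
a = (1.718 × 10^-22)^(1/3) = 5.559 × 10^-8 cm = 5.56 Å.

5.56 Å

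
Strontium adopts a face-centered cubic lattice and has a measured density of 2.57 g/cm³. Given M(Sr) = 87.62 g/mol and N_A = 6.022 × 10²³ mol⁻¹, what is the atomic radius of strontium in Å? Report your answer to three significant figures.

For an FCC cell (Z = 4), a³ = Z·M/(N_A·ρ) = 4 × 87.62 / (6.022 × 10²³ × 2.570) = 2.265 × 10^-22 cm³, so a = 6.095 × 10^-8 cm = 6.095 Å.
Atoms touch along the face diagonal, so √2·a = 4r, so r = 0.3536 × a = 2.16 Å.

2.16 Å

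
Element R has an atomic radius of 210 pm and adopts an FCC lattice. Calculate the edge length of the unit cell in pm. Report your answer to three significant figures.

In an FCC lattice, atoms touch along the face diagonal, so √2·a = 4r.
a = 4r/√2 = 4 × 210 / 1.4142 = 594 pm.

594 pm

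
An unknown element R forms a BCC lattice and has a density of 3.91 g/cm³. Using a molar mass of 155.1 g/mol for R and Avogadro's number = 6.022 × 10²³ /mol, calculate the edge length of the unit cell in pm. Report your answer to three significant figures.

509 pm

With Z = 2 atoms per BCC cell, a³ = Z·M/(N_A·ρ) = 2 × 155.1 / (6.022 × 10²³ × 3.910 g/cm³) = 1.317 × 10^-22 cm³.
a = (1.317 × 10^-22)^(1/3) = 5.088 × 10^-8 cm = 509 pm.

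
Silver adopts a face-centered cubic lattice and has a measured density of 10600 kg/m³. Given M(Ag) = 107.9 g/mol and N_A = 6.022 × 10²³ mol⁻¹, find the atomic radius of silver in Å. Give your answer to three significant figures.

For an FCC cell (Z = 4), a³ = Z·M/(N_A·ρ) = 4 × 107.9 / (6.022 × 10²³ × 10.60) = 6.761 × 10^-23 cm³, so a = 4.074 × 10^-8 cm = 4.074 Å.
Atoms touch along the face diagonal, so √2·a = 4r, so r = 0.3536 × a = 1.44 Å.

1.44 Å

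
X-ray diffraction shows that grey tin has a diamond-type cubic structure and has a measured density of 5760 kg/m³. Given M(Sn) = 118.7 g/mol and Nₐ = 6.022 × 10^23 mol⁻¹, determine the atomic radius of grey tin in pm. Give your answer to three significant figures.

141 pm

For a diamond cubic cell (Z = 8), a³ = Z·M/(N_A·ρ) = 8 × 118.7 / (6.022 × 10²³ × 5.760) = 2.738 × 10^-22 cm³, so a = 6.493 × 10^-8 cm = 649.3 pm.
Nearest neighbors lie along the body diagonal with √3·a = 8r, so r = 0.2165 × a = 141 pm.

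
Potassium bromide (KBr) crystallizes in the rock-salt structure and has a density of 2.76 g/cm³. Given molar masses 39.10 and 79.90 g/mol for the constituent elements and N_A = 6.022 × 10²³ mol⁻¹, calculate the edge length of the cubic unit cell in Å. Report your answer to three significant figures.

M(KBr) = 119.0 g/mol; Z = 4 formula units per cell.
a³ = Z·M/(N_A·ρ) = 4 × 119.0 / (6.022 × 10²³ × 2.76) = 2.864 × 10^-22 cm³, so a = 6.592 × 10^-8 cm = 6.59 Å.

6.59 Å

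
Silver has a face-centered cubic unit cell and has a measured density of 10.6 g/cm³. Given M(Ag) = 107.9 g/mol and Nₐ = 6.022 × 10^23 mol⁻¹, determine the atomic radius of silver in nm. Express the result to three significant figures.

For an FCC cell (Z = 4), a³ = Z·M/(N_A·ρ) = 4 × 107.9 / (6.022 × 10²³ × 10.60) = 6.761 × 10^-23 cm³, so a = 4.074 × 10^-8 cm = 0.4074 nm.
Atoms touch along the face diagonal, so √2·a = 4r, so r = 0.3536 × a = 0.144 nm.

0.144 nm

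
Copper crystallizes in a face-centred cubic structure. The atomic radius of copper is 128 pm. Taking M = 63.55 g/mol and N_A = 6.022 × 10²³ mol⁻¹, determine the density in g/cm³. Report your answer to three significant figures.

8.90 g/cm³

In an FCC lattice, atoms touch along the face diagonal, so √2·a = 4r, giving a = 362.0 pm = 3.620 × 10^-8 cm.
With Z = 4, ρ = Z·M/(N_A·a³) = 4 × 63.55 / (6.022 × 10²³ × 4.745 × 10^-23) = 8.895 g/cm³.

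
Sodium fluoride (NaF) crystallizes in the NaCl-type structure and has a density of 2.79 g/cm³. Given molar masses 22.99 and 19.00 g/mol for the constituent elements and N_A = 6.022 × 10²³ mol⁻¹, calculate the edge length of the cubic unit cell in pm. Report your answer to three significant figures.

464 pm

M(NaF) = 41.99 g/mol; Z = 4 formula units per cell.
a³ = Z·M/(N_A·ρ) = 4 × 41.99 / (6.022 × 10²³ × 2.79) = 9.997 × 10^-23 cm³, so a = 4.641 × 10^-8 cm = 464 pm.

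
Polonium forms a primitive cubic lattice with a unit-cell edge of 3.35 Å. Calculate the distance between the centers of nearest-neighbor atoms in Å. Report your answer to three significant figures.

In a simple cubic structure, atoms touch along the cell edge, so a = 2r; the nearest-neighbor distance equals 2r = 1.000·a.
d = 1.000 × 3.35 = 3.35 Å.

3.35 Å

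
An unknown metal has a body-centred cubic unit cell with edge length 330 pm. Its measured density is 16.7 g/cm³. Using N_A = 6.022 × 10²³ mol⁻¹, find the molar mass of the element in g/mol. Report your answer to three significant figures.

181 g/mol

A BCC cell has Z = 2 atoms; a = 3.300 × 10^-8 cm.
M = ρ·N_A·a³/Z = 16.7 × 6.022 × 10²³ × 3.594 × 10^-23 / 2 = 181 g/mol.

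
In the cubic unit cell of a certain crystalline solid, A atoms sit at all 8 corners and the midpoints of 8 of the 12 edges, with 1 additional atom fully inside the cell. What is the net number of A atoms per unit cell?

Corner atoms are shared by 8 cells (1/8 each), edge atoms by 4 (1/4 each), interior atoms are unshared.
Net atoms = 8 × 1/8 + 8 × 1/4 + 1 = 1 + 2 + 1 = 4.

4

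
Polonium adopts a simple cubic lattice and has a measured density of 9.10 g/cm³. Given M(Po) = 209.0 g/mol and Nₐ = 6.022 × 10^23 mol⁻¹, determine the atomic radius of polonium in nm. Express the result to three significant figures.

0.168 nm

For a simple cubic cell (Z = 1), a³ = Z·M/(N_A·ρ) = 1 × 209.0 / (6.022 × 10²³ × 9.100) = 3.814 × 10^-23 cm³, so a = 3.366 × 10^-8 cm = 0.3366 nm.
Atoms touch along the cell edge, so a = 2r, so r = 0.5000 × a = 0.168 nm.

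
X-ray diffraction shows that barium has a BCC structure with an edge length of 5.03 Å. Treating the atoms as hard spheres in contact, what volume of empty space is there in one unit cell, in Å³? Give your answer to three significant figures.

In a BCC lattice atoms touch along the body diagonal, so √3·a = 4r, so r = 0.4330a = 2.178 Å.
V_cell = a³ = 127.3 Å³; V_atoms = 2 × (4/3)πr³ = 86.56 Å³.
Empty space = 127.3 − 86.56 = 40.7 Å³.

40.7 Å³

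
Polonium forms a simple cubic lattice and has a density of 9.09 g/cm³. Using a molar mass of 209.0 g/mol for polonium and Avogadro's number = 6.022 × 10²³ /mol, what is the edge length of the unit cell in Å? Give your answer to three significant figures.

3.37 Å

With Z = 1 atom per simple cubic cell, a³ = Z·M/(N_A·ρ) = 1 × 209.0 / (6.022 × 10²³ × 9.090 g/cm³) = 3.818 × 10^-23 cm³.
a = (3.818 × 10^-23)^(1/3) = 3.367 × 10^-8 cm = 3.37 Å.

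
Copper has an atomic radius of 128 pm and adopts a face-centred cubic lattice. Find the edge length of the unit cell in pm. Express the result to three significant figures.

362 pm

In an FCC lattice, atoms touch along the face diagonal, so √2·a = 4r.
a = 4r/√2 = 4 × 128 / 1.4142 = 362 pm.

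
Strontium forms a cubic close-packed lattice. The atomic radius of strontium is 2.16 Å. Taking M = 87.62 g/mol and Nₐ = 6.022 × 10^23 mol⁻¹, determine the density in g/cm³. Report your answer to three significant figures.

2.55 g/cm³

In an FCC lattice, atoms touch along the face diagonal, so √2·a = 4r, giving a = 6.109 Å = 6.109 × 10^-8 cm.
With Z = 4, ρ = Z·M/(N_A·a³) = 4 × 87.62 / (6.022 × 10²³ × 2.280 × 10^-22) = 2.552 g/cm³.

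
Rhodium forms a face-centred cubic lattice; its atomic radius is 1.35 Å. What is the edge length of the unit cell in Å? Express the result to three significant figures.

In an FCC lattice, atoms touch along the face diagonal, so √2·a = 4r.
a = 4r/√2 = 4 × 1.35 / 1.4142 = 3.82 Å.

3.82 Å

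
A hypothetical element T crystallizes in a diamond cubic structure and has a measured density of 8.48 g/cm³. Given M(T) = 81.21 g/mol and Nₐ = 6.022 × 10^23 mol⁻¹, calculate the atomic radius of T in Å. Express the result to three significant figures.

For a diamond cubic cell (Z = 8), a³ = Z·M/(N_A·ρ) = 8 × 81.21 / (6.022 × 10²³ × 8.480) = 1.272 × 10^-22 cm³, so a = 5.029 × 10^-8 cm = 5.029 Å.
Nearest neighbors lie along the body diagonal with √3·a = 8r, so r = 0.2165 × a = 1.09 Å.

1.09 Å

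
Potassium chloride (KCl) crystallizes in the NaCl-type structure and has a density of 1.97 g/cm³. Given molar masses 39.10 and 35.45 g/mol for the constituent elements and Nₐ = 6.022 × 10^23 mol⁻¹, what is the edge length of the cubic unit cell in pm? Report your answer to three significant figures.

631 pm

M(KCl) = 74.55 g/mol; Z = 4 formula units per cell.
a³ = Z·M/(N_A·ρ) = 4 × 74.55 / (6.022 × 10²³ × 1.97) = 2.514 × 10^-22 cm³, so a = 6.311 × 10^-8 cm = 631 pm.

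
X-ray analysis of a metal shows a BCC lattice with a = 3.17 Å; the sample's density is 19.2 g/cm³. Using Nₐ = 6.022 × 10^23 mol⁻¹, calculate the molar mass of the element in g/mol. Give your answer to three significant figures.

184 g/mol

A BCC cell has Z = 2 atoms; a = 3.170 × 10^-8 cm.
M = ρ·N_A·a³/Z = 19.2 × 6.022 × 10²³ × 3.186 × 10^-23 / 2 = 184 g/mol.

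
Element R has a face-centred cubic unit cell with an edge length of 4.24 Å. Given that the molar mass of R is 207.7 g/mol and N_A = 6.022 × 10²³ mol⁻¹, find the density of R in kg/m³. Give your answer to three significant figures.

18100 kg/m³

An FCC unit cell contains Z = 4 atoms.
Cell volume: a³ = (4.24 Å)³ = (4.240 × 10^-8 cm)³ = 7.623 × 10^-23 cm³.
ρ = Z·M/(N_A·a³) = 4 × 207.7 / (6.022 × 10²³ × 7.623 × 10^-23) = 18.10 g/cm³ = 18100 kg/m³.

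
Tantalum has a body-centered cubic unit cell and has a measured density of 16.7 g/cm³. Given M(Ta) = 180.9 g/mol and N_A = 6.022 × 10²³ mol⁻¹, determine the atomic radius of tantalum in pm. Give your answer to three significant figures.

For a BCC cell (Z = 2), a³ = Z·M/(N_A·ρ) = 2 × 180.9 / (6.022 × 10²³ × 16.70) = 3.598 × 10^-23 cm³, so a = 3.301 × 10^-8 cm = 330.1 pm.
Atoms touch along the body diagonal, so √3·a = 4r, so r = 0.4330 × a = 143 pm.

143 pm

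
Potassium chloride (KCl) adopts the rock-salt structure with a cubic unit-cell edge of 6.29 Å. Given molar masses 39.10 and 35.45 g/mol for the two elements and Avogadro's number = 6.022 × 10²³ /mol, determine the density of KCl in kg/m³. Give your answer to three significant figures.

The rock-salt structure contains Z = 4 formula units per cell; M(KCl) = 39.10 + 35.45 = 74.55 g/mol.
a³ = (6.290 × 10^-8 cm)³ = 2.489 × 10^-22 cm³.
ρ = 4 × 74.55 / (6.022 × 10²³ × 2.489 × 10^-22) = 1.990 g/cm³ = 1990 kg/m³.

1990 kg/m³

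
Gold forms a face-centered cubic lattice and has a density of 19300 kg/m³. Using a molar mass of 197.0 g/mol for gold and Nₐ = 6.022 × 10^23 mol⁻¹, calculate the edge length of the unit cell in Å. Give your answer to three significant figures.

4.08 Å

With Z = 4 atoms per FCC cell, a³ = Z·M/(N_A·ρ) = 4 × 197.0 / (6.022 × 10²³ × 19.30 g/cm³) = 6.780 × 10^-23 cm³.
a = (6.780 × 10^-23)^(1/3) = 4.078 × 10^-8 cm = 4.08 Å.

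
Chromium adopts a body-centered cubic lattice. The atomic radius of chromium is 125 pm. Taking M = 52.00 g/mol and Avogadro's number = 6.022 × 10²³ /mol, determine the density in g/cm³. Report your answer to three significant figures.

7.18 g/cm³

In a BCC lattice, atoms touch along the body diagonal, so √3·a = 4r, giving a = 288.7 pm = 2.887 × 10^-8 cm.
With Z = 2, ρ = Z·M/(N_A·a³) = 2 × 52.00 / (6.022 × 10²³ × 2.406 × 10^-23) = 7.179 g/cm³.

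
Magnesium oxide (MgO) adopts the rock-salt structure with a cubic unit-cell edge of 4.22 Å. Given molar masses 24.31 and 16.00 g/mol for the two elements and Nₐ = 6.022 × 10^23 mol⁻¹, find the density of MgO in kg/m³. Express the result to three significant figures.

The rock-salt structure contains Z = 4 formula units per cell; M(MgO) = 24.31 + 16.00 = 40.31 g/mol.
a³ = (4.220 × 10^-8 cm)³ = 7.515 × 10^-23 cm³.
ρ = 4 × 40.31 / (6.022 × 10²³ × 7.515 × 10^-23) = 3.563 g/cm³ = 3560 kg/m³.

3560 kg/m³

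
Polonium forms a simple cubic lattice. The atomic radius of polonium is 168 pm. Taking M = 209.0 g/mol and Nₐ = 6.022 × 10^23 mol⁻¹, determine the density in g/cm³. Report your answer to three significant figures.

9.15 g/cm³

In a simple cubic lattice, atoms touch along the cell edge, so a = 2r, giving a = 336.0 pm = 3.360 × 10^-8 cm.
With Z = 1, ρ = Z·M/(N_A·a³) = 1 × 209.0 / (6.022 × 10²³ × 3.793 × 10^-23) = 9.149 g/cm³.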